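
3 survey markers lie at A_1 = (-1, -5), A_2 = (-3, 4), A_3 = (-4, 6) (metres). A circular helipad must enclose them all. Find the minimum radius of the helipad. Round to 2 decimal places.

5.70

Side lengths²: A_1A_2² = 85, A_1A_3² = 130, A_2A_3² = 5.
Since A_1A_3² = 130 ≥ 85 + 5 = 90, the angle opposite A_1A_3 is not acute, so the smallest enclosing circle has A_1A_3 as diameter.
Centre = midpoint of A_1A_3 = (-2.5, 0.5), r² = 130/4 = 32.5.
r = √(32.5) ≈ 5.70.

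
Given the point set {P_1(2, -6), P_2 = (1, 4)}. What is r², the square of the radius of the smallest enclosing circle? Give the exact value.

25.25

The smallest circle enclosing two points has them as diameter endpoints.
Centre = midpoint = (1.5, -1); r² = |P_1P_2|²/4 = 101/4 = 25.25.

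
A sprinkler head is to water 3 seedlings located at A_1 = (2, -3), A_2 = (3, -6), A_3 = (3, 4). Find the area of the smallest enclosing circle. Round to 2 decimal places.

78.54

Side lengths²: A_1A_2² = 10, A_1A_3² = 50, A_2A_3² = 100.
Since A_2A_3² = 100 ≥ 50 + 10 = 60, the angle opposite A_2A_3 is not acute, so the smallest enclosing circle has A_2A_3 as diameter.
Centre = midpoint of A_2A_3 = (3, -1), r² = 100/4 = 25.
Area = π·r² = π·25 ≈ 78.54.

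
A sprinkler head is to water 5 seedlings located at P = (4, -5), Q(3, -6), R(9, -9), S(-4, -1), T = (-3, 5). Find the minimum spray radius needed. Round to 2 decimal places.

A smallest enclosing disk is always determined by at most three of the input points on its boundary.
The farthest pair is R–T with squared distance 340. The circle on this segment as diameter has centre (3, -2) and r² = 340/4 = 85.
Check P: distance² to centre = 10 ≤ 85, so it lies inside.
All remaining points lie in this disk, and no smaller disk contains both endpoints, so this is the minimum enclosing circle.
r = √85 ≈ 9.22.

9.22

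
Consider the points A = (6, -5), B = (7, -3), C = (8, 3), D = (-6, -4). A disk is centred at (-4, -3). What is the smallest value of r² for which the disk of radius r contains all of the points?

180

The required radius is the distance from (-4, -3) to the farthest point.
Squared distances: 104, 121, 180, 5.
Maximum is 180, attained at C.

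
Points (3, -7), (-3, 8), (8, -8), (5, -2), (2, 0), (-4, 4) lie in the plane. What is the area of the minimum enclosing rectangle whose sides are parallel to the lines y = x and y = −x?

121.5

In coordinates u = x + y, v = x − y the rectangle is axis-aligned; the map (x,y)→(u,v) scales areas by 2.
u-values: -4, 5, 0, 3, 2, 0; range = 5 − (-4) = 9.
v-values: 10, -11, 16, 7, 2, -8; range = 16 − (-11) = 27.
Area = (9 × 27) / 2 = 121.5.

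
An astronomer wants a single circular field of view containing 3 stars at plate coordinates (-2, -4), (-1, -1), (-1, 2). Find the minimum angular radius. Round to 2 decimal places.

3.04

Call the three points A, B, C in the order given.
Side lengths²: AB² = 10, AC² = 37, BC² = 9.
Since AC² = 37 ≥ 10 + 9 = 19, the angle opposite AC is not acute, so the smallest enclosing circle has AC as diameter.
Centre = midpoint of AC = (-1.5, -1), r² = 37/4 = 9.25.
r = √(9.25) ≈ 3.04.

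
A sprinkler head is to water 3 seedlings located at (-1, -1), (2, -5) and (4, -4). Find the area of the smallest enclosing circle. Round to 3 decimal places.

26.704

Call the three points A, B, C in the order given.
Side lengths²: AB² = 25, AC² = 34, BC² = 5.
Since AC² = 34 ≥ 25 + 5 = 30, the angle opposite AC is not acute, so the smallest enclosing circle has AC as diameter.
Centre = midpoint of AC = (1.5, -2.5), r² = 34/4 = 8.5.
Area = π·r² = π·8.5 ≈ 26.704.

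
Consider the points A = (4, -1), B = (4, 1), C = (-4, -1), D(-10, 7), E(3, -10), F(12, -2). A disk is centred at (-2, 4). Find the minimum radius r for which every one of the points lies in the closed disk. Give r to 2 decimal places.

15.23

The required radius is the distance from (-2, 4) to the farthest point.
Squared distances: 61, 45, 29, 73, 221, 232.
Maximum is 232, attained at F.
r = √232 ≈ 15.23.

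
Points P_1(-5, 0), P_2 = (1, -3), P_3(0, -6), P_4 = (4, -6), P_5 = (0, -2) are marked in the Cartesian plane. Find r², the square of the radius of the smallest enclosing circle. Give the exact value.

By Welzl's lemma the MEC is supported by two points (diametrically opposite) or three points (on a circumcircle).
The farthest pair is P_1–P_4 with squared distance 117. The circle on this segment as diameter has centre (-0.5, -3) and r² = 117/4 = 29.25.
Check P_2: distance² to centre = 2.25 ≤ 29.25, so it lies inside.
All remaining points lie in this disk, and no smaller disk contains both endpoints, so this is the minimum enclosing circle.

29.25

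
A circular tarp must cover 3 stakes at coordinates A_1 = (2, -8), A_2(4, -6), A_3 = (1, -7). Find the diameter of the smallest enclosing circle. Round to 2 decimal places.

3.16

Side lengths²: A_1A_2² = 8, A_1A_3² = 2, A_2A_3² = 10.
Since A_2A_3² = 10 ≥ 8 + 2 = 10, the angle opposite A_2A_3 is not acute, so the smallest enclosing circle has A_2A_3 as diameter.
Centre = midpoint of A_2A_3 = (2.5, -6.5), r² = 10/4 = 2.5.
Diameter = 2r = 2√(2.5) ≈ 3.16.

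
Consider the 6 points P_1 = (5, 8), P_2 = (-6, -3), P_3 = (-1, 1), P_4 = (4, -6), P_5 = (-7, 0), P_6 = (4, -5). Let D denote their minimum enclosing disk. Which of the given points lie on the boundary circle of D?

The minimum enclosing circle of a finite set is fixed by two of the points (as a diameter) or three (as a circumcircle).
The minimum enclosing circle is determined by three boundary points: P_1, P_2, P_4.
Their circumcentre is (19/26, 33/26) with r² = 21473/338.
The farthest remaining point P_5 is at distance² 20745/338 ≤ 21473/338.
The points at distance exactly r from the centre are P_1, P_2, P_4 — 3 points.

P_1, P_2, P_4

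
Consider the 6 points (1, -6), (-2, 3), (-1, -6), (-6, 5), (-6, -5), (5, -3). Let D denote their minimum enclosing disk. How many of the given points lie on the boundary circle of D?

The minimum enclosing circle of a finite set is fixed by two of the points (as a diameter) or three (as a circumcircle).
The minimum enclosing circle is determined by three boundary points: (-6, 5), (-6, -5), (5, -3).
Their circumcentre is (-27/22, 0) with r² = 23125/484.
The farthest remaining point (1, -6) is at distance² 19825/484 ≤ 23125/484.
The points at distance exactly r from the centre are (-6, 5), (-6, -5), (5, -3) — 3 points.

3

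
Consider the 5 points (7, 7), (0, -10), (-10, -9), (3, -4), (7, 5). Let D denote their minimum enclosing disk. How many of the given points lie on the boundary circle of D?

By Welzl's lemma the MEC is supported by two points (diametrically opposite) or three points (on a circumcircle).
The farthest pair is (7, 7)–(-10, -9) with squared distance 545. The circle on this segment as diameter has centre (-1.5, -1) and r² = 545/4 = 136.25.
Check (0, -10): distance² to centre = 83.25 ≤ 136.25, so it lies inside.
All remaining points lie in this disk, and no smaller disk contains both endpoints, so this is the minimum enclosing circle.
The points at distance exactly r from the centre are (7, 7), (-10, -9) — 2 points.

2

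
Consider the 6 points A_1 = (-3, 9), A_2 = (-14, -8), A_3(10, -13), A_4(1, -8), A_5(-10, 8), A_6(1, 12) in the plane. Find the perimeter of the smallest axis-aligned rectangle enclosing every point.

Width = max x − min x = 10 − (-14) = 24.
Height = max y − min y = 12 − (-13) = 25.
Perimeter = 2(24 + 25) = 98.

98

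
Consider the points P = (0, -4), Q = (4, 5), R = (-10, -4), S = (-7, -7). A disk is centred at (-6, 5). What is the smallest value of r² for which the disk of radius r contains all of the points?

The required radius is the distance from (-6, 5) to the farthest point.
Squared distances: 117, 100, 97, 145.
Maximum is 145, attained at S.

145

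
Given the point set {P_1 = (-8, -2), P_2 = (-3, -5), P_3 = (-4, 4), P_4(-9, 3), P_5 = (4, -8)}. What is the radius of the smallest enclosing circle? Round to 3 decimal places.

8.515

By Welzl's lemma the MEC is supported by two points (diametrically opposite) or three points (on a circumcircle).
The farthest pair is P_4–P_5 with squared distance 290. The circle on this segment as diameter has centre (-2.5, -2.5) and r² = 290/4 = 72.5.
Check P_1: distance² to centre = 30.5 ≤ 72.5, so it lies inside.
All remaining points lie in this disk, and no smaller disk contains both endpoints, so this is the minimum enclosing circle.
r = √(72.5) ≈ 8.515.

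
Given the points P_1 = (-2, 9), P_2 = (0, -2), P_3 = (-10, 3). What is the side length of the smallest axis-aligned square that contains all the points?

The bounding box has width 10 and height 11.
An axis-aligned square enclosing the set must have side ≥ max(width, height).
So the minimum side is max(10, 11) = 11.

11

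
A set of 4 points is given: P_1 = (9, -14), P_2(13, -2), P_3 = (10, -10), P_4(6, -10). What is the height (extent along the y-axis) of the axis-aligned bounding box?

max y = -2, min y = -14, so height = 12.

12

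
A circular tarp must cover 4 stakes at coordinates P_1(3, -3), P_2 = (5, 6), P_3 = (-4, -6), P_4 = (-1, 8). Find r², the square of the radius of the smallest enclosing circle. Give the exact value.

1025/18

The minimum enclosing circle is determined by three boundary points: P_2, P_3, P_4.
Their circumcentre is (-1/6, 0.5) with r² = 1025/18.
The farthest remaining point P_1 is at distance² 401/18 ≤ 1025/18.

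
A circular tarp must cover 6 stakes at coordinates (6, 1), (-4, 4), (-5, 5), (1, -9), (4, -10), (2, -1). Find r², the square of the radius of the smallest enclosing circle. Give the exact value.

76.5

A smallest enclosing disk is always determined by at most three of the input points on its boundary.
The farthest pair is (-5, 5)–(4, -10) with squared distance 306. The circle on this segment as diameter has centre (-0.5, -2.5) and r² = 306/4 = 76.5.
Check (6, 1): distance² to centre = 54.5 ≤ 76.5, so it lies inside.
All remaining points lie in this disk, and no smaller disk contains both endpoints, so this is the minimum enclosing circle.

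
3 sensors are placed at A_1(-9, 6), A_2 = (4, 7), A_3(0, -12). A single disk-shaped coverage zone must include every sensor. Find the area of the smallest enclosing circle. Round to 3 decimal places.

Side lengths²: A_1A_2² = 170, A_1A_3² = 405, A_2A_3² = 377.
Since A_1A_3² = 405 < 377 + 170 = 547, the triangle is acute, so the smallest enclosing circle is the circumcircle.
Circumcentre = (-101/54, -91/54), r² = 160225/1458.
Area = π·r² = π·160225/1458 ≈ 345.241.

345.241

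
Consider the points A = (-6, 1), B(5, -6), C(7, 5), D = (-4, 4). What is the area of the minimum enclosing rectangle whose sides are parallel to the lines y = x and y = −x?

In coordinates u = x + y, v = x − y the rectangle is axis-aligned; the map (x,y)→(u,v) scales areas by 2.
u-values: -5, -1, 12, 0; range = 12 − (-5) = 17.
v-values: -7, 11, 2, -8; range = 11 − (-8) = 19.
Area = (17 × 19) / 2 = 161.5.

161.5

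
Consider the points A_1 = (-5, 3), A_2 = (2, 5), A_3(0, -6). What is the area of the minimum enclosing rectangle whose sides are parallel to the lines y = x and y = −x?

In coordinates u = x + y, v = x − y the rectangle is axis-aligned; the map (x,y)→(u,v) scales areas by 2.
u-values: -2, 7, -6; range = 7 − (-6) = 13.
v-values: -8, -3, 6; range = 6 − (-8) = 14.
Area = (13 × 14) / 2 = 91.

91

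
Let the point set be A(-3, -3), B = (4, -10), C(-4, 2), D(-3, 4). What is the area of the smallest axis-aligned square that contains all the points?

The bounding box has width 8 and height 14.
An axis-aligned square enclosing the set must have side ≥ max(width, height).
So the minimum side is max(8, 14) = 14.
Area = 14² = 196.

196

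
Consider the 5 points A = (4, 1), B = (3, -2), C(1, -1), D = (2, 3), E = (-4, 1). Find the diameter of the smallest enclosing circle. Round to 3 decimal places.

The minimum enclosing circle of a finite set is fixed by two of the points (as a diameter) or three (as a circumcircle).
The minimum enclosing circle is determined by three boundary points: A, B, E.
Their circumcentre is (0, 2/3) with r² = 145/9.
The farthest remaining point D is at distance² 85/9 ≤ 145/9.
Diameter = 2r = 2√(145/9) ≈ 8.028.

8.028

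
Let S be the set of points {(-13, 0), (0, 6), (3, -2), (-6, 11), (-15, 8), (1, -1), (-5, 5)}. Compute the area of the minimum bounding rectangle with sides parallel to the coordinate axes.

234

x ranges over [-15, 3], width 18.
y ranges over [-2, 11], height 13.
Area = 18 × 13 = 234.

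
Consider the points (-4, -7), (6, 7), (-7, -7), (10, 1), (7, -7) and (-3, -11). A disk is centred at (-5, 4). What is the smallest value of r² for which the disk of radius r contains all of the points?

265

The required radius is the distance from (-5, 4) to the farthest point.
Squared distances: 122, 130, 125, 234, 265, 229.
Maximum is 265, attained at (7, -7).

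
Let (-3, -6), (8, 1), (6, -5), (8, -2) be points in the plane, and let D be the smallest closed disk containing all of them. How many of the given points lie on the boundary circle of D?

2

The minimum enclosing circle of a finite set is fixed by two of the points (as a diameter) or three (as a circumcircle).
The farthest pair is (-3, -6)–(8, 1) with squared distance 170. The circle on this segment as diameter has centre (2.5, -2.5) and r² = 170/4 = 42.5.
Check (6, -5): distance² to centre = 18.5 ≤ 42.5, so it lies inside.
All remaining points lie in this disk, and no smaller disk contains both endpoints, so this is the minimum enclosing circle.
The points at distance exactly r from the centre are (-3, -6), (8, 1) — 2 points.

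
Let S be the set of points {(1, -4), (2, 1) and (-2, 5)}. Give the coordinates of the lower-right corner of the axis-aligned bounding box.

x-range [-2, 2], y-range [-4, 5].
The lower-right corner is (2, -4).

(2, -4)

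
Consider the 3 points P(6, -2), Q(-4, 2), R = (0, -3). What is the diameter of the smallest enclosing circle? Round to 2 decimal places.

10.77

Side lengths²: PQ² = 116, PR² = 37, QR² = 41.
Since PQ² = 116 ≥ 41 + 37 = 78, the angle opposite PQ is not acute, so the smallest enclosing circle has PQ as diameter.
Centre = midpoint of PQ = (1, 0), r² = 116/4 = 29.
Diameter = 2r = 2√29 ≈ 10.77.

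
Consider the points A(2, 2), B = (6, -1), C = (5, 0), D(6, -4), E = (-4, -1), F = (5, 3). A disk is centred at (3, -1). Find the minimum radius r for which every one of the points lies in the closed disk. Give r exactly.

7

The required radius is the distance from (3, -1) to the farthest point.
Squared distances: 10, 9, 5, 18, 49, 20.
Maximum is 49, attained at E.
r = √49 = 7.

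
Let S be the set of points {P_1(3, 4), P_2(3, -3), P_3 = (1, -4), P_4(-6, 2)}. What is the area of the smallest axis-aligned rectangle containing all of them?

x ranges over [-6, 3], width 9.
y ranges over [-4, 4], height 8.
Area = 9 × 8 = 72.

72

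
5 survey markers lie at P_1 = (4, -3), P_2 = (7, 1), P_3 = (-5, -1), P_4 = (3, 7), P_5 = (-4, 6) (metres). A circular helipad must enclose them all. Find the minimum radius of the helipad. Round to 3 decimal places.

By Welzl's lemma the MEC is supported by two points (diametrically opposite) or three points (on a circumcircle).
The minimum enclosing circle is determined by three boundary points: P_2, P_3, P_5.
Their circumcentre is (29/41, 72/41) with r² = 67525/1681.
The farthest remaining point P_1 is at distance² 56250/1681 ≤ 67525/1681.
r = √(67525/1681) ≈ 6.338.

6.338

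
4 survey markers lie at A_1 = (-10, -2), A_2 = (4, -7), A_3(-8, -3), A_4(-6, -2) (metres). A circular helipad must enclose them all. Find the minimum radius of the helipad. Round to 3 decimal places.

7.433

The minimum enclosing circle of a finite set is fixed by two of the points (as a diameter) or three (as a circumcircle).
The farthest pair is A_1–A_2 with squared distance 221. The circle on this segment as diameter has centre (-3, -4.5) and r² = 221/4 = 55.25.
Check A_3: distance² to centre = 27.25 ≤ 55.25, so it lies inside.
All remaining points lie in this disk, and no smaller disk contains both endpoints, so this is the minimum enclosing circle.
r = √(55.25) ≈ 7.433.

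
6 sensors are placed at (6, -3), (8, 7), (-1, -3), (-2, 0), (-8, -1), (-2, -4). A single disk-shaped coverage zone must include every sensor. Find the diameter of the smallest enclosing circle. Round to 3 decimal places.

17.889

The minimum enclosing circle of a finite set is fixed by two of the points (as a diameter) or three (as a circumcircle).
The farthest pair is (8, 7)–(-8, -1) with squared distance 320. The circle on this segment as diameter has centre (0, 3) and r² = 320/4 = 80.
Check (6, -3): distance² to centre = 72 ≤ 80, so it lies inside.
All remaining points lie in this disk, and no smaller disk contains both endpoints, so this is the minimum enclosing circle.
Diameter = 2r = 2√80 ≈ 17.889.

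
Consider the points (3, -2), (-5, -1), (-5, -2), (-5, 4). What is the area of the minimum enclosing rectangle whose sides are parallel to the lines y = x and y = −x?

In coordinates u = x + y, v = x − y the rectangle is axis-aligned; the map (x,y)→(u,v) scales areas by 2.
u-values: 1, -6, -7, -1; range = 1 − (-7) = 8.
v-values: 5, -4, -3, -9; range = 5 − (-9) = 14.
Area = (8 × 14) / 2 = 56.

56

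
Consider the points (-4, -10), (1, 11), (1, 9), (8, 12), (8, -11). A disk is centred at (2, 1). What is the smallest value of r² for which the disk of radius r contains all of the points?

The required radius is the distance from (2, 1) to the farthest point.
Squared distances: 157, 101, 65, 157, 180.
Maximum is 180, attained at (8, -11).

180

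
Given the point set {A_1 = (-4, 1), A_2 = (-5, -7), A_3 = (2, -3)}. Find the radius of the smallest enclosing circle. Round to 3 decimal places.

4.507

Side lengths²: A_1A_2² = 65, A_1A_3² = 52, A_2A_3² = 65.
Since A_2A_3² = 65 < 65 + 52 = 117, the triangle is acute, so the smallest enclosing circle is the circumcircle.
Circumcentre = (-2.5, -3.25), r² = 20.3125.
r = √(20.3125) ≈ 4.507.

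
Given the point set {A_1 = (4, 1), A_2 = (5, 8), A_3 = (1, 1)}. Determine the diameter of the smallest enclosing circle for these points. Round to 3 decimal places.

Side lengths²: A_1A_2² = 50, A_1A_3² = 9, A_2A_3² = 65.
Since A_2A_3² = 65 ≥ 50 + 9 = 59, the angle opposite A_2A_3 is not acute, so the smallest enclosing circle has A_2A_3 as diameter.
Centre = midpoint of A_2A_3 = (3, 4.5), r² = 65/4 = 16.25.
Diameter = 2r = 2√(16.25) ≈ 8.062.

8.062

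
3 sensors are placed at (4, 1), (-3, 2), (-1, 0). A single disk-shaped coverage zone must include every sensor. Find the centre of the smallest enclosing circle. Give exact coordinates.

Call the three points A, B, C in the order given.
Side lengths²: AB² = 50, AC² = 26, BC² = 8.
Since AB² = 50 ≥ 26 + 8 = 34, the angle opposite AB is not acute, so the smallest enclosing circle has AB as diameter.
Centre = midpoint of AB = (0.5, 1.5), r² = 50/4 = 12.5.
Centre = (0.5, 1.5).

(0.5, 1.5)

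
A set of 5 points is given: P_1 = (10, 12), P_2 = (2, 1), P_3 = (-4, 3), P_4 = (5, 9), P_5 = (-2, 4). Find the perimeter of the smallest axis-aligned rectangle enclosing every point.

Width = max x − min x = 10 − (-4) = 14.
Height = max y − min y = 12 − 1 = 11.
Perimeter = 2(14 + 11) = 50.

50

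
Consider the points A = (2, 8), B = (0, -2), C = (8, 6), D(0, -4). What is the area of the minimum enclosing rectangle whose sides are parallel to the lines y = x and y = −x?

In coordinates u = x + y, v = x − y the rectangle is axis-aligned; the map (x,y)→(u,v) scales areas by 2.
u-values: 10, -2, 14, -4; range = 14 − (-4) = 18.
v-values: -6, 2, 2, 4; range = 4 − (-6) = 10.
Area = (18 × 10) / 2 = 90.

90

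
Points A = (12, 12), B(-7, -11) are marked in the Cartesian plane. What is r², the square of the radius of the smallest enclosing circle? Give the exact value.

222.5

The smallest circle enclosing two points has them as diameter endpoints.
Centre = midpoint = (2.5, 0.5); r² = |AB|²/4 = 890/4 = 222.5.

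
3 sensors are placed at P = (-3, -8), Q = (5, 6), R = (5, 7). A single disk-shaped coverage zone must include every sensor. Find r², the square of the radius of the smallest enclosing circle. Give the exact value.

72.25

Side lengths²: PQ² = 260, PR² = 289, QR² = 1.
Since PR² = 289 ≥ 260 + 1 = 261, the angle opposite PR is not acute, so the smallest enclosing circle has PR as diameter.
Centre = midpoint of PR = (1, -0.5), r² = 289/4 = 72.25.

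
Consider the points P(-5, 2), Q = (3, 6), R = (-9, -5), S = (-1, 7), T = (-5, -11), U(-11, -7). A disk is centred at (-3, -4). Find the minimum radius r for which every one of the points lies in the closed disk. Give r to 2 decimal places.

11.66

The required radius is the distance from (-3, -4) to the farthest point.
Squared distances: 40, 136, 37, 125, 53, 73.
Maximum is 136, attained at Q.
r = √136 ≈ 11.66.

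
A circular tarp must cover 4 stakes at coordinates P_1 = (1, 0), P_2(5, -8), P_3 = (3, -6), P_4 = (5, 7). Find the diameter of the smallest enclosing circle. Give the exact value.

The minimum enclosing circle of a finite set is fixed by two of the points (as a diameter) or three (as a circumcircle).
The farthest pair is P_2–P_4 with squared distance 225. The circle on this segment as diameter has centre (5, -0.5) and r² = 225/4 = 56.25.
Check P_1: distance² to centre = 16.25 ≤ 56.25, so it lies inside.
All remaining points lie in this disk, and no smaller disk contains both endpoints, so this is the minimum enclosing circle.
Diameter = 2r = 2√(56.25) = 15.

15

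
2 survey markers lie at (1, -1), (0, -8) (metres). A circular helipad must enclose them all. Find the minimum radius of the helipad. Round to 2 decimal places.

The smallest circle enclosing two points has them as diameter endpoints.
Centre = midpoint = (0.5, -4.5); r² = |(1, -1)−(0, -8)|²/4 = 50/4 = 12.5.
r = √(12.5) ≈ 3.54.

3.54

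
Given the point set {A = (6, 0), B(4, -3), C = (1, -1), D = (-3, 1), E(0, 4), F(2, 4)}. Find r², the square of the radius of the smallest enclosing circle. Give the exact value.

20.5

By Welzl's lemma the MEC is supported by two points (diametrically opposite) or three points (on a circumcircle).
The farthest pair is A–D with squared distance 82. The circle on this segment as diameter has centre (1.5, 0.5) and r² = 82/4 = 20.5.
Check B: distance² to centre = 18.5 ≤ 20.5, so it lies inside.
All remaining points lie in this disk, and no smaller disk contains both endpoints, so this is the minimum enclosing circle.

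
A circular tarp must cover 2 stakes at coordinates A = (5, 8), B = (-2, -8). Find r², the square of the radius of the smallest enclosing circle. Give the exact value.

76.25

The smallest circle enclosing two points has them as diameter endpoints.
Centre = midpoint = (1.5, 0); r² = |AB|²/4 = 305/4 = 76.25.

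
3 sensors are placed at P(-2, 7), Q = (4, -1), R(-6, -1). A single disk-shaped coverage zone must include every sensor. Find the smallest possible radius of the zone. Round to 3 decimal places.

Side lengths²: PQ² = 100, PR² = 80, QR² = 100.
Since QR² = 100 < 100 + 80 = 180, the triangle is acute, so the smallest enclosing circle is the circumcircle.
Circumcentre = (-1, 1.5), r² = 31.25.
r = √(31.25) ≈ 5.590.

5.590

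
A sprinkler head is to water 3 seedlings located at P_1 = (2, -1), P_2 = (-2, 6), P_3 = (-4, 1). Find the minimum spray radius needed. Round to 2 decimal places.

Side lengths²: P_1P_2² = 65, P_1P_3² = 40, P_2P_3² = 29.
Since P_1P_2² = 65 < 40 + 29 = 69, the triangle is acute, so the smallest enclosing circle is the circumcircle.
Circumcentre = (-7/34, 81/34), r² = 9425/578.
r = √(9425/578) ≈ 4.04.

4.04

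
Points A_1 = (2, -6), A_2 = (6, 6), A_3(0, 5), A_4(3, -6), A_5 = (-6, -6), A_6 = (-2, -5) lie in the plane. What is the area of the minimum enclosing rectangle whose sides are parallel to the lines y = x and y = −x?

168

In coordinates u = x + y, v = x − y the rectangle is axis-aligned; the map (x,y)→(u,v) scales areas by 2.
u-values: -4, 12, 5, -3, -12, -7; range = 12 − (-12) = 24.
v-values: 8, 0, -5, 9, 0, 3; range = 9 − (-5) = 14.
Area = (24 × 14) / 2 = 168.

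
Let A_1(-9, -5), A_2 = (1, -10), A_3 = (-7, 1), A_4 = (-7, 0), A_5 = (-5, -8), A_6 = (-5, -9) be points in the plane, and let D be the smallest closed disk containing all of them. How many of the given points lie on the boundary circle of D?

The minimum enclosing circle of a finite set is fixed by two of the points (as a diameter) or three (as a circumcircle).
The farthest pair is A_2–A_3 with squared distance 185. The circle on this segment as diameter has centre (-3, -4.5) and r² = 185/4 = 46.25.
Check A_1: distance² to centre = 36.25 ≤ 46.25, so it lies inside.
All remaining points lie in this disk, and no smaller disk contains both endpoints, so this is the minimum enclosing circle.
The points at distance exactly r from the centre are A_2, A_3 — 2 points.

2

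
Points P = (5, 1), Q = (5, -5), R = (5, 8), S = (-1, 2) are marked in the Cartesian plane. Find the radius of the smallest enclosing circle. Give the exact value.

A smallest enclosing disk is always determined by at most three of the input points on its boundary.
The farthest pair is Q–R with squared distance 169. The circle on this segment as diameter has centre (5, 1.5) and r² = 169/4 = 42.25.
Check P: distance² to centre = 0.25 ≤ 42.25, so it lies inside.
All remaining points lie in this disk, and no smaller disk contains both endpoints, so this is the minimum enclosing circle.
r = √(42.25) = 6.5.

6.5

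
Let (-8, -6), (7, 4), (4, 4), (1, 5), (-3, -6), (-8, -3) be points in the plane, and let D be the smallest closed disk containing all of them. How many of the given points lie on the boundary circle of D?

By Welzl's lemma the MEC is supported by two points (diametrically opposite) or three points (on a circumcircle).
The farthest pair is (-8, -6)–(7, 4) with squared distance 325. The circle on this segment as diameter has centre (-0.5, -1) and r² = 325/4 = 81.25.
Check (4, 4): distance² to centre = 45.25 ≤ 81.25, so it lies inside.
All remaining points lie in this disk, and no smaller disk contains both endpoints, so this is the minimum enclosing circle.
The points at distance exactly r from the centre are (-8, -6), (7, 4) — 2 points.

2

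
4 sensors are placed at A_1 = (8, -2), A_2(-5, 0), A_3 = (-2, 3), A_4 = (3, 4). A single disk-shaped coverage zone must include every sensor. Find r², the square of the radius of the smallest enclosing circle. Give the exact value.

A smallest enclosing disk is always determined by at most three of the input points on its boundary.
The farthest pair is A_1–A_2 with squared distance 173. The circle on this segment as diameter has centre (1.5, -1) and r² = 173/4 = 43.25.
Check A_3: distance² to centre = 28.25 ≤ 43.25, so it lies inside.
All remaining points lie in this disk, and no smaller disk contains both endpoints, so this is the minimum enclosing circle.

43.25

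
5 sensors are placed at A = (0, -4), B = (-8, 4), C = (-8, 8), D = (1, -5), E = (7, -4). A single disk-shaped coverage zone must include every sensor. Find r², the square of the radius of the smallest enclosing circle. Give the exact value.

The minimum enclosing circle of a finite set is fixed by two of the points (as a diameter) or three (as a circumcircle).
The farthest pair is C–E with squared distance 369. The circle on this segment as diameter has centre (-0.5, 2) and r² = 369/4 = 92.25.
Check A: distance² to centre = 36.25 ≤ 92.25, so it lies inside.
All remaining points lie in this disk, and no smaller disk contains both endpoints, so this is the minimum enclosing circle.

92.25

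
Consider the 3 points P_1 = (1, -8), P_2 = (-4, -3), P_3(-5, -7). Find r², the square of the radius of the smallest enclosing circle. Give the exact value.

12.58

Side lengths²: P_1P_2² = 50, P_1P_3² = 37, P_2P_3² = 17.
Since P_1P_2² = 50 < 37 + 17 = 54, the triangle is acute, so the smallest enclosing circle is the circumcircle.
Circumcentre = (-1.7, -5.7), r² = 12.58.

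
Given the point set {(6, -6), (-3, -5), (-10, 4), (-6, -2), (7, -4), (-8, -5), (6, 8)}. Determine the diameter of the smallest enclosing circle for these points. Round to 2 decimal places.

19.45

The minimum enclosing circle of a finite set is fixed by two of the points (as a diameter) or three (as a circumcircle).
The minimum enclosing circle is determined by three boundary points: (6, -6), (-10, 4), (6, 8).
Their circumcentre is (-0.75, 1) with r² = 94.5625.
The farthest remaining point (-8, -5) is at distance² 88.5625 ≤ 94.5625.
Diameter = 2r = 2√(94.5625) ≈ 19.45.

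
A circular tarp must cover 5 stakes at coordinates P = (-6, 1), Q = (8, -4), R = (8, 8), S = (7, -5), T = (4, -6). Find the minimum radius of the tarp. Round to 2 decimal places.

8.35

A smallest enclosing disk is always determined by at most three of the input points on its boundary.
The minimum enclosing circle is determined by three boundary points: P, R, S.
Their circumcentre is (2.3, 1.9) with r² = 69.7.
The farthest remaining point Q is at distance² 67.3 ≤ 69.7.
r = √(69.7) ≈ 8.35.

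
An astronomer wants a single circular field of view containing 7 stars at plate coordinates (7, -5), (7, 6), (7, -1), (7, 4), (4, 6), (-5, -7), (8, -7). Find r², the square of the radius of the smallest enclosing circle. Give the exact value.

By Welzl's lemma the MEC is supported by two points (diametrically opposite) or three points (on a circumcircle).
The minimum enclosing circle is determined by three boundary points: (7, 6), (-5, -7), (8, -7).
Their circumcentre is (1.5, -25/26) with r² = 26605/338.
The farthest remaining point (7, 4) is at distance² 18545/338 ≤ 26605/338.

26605/338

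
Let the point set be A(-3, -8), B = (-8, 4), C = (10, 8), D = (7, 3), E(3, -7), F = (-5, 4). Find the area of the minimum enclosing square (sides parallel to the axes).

The bounding box has width 18 and height 16.
An axis-aligned square enclosing the set must have side ≥ max(width, height).
So the minimum side is max(18, 16) = 18.
Area = 18² = 324.

324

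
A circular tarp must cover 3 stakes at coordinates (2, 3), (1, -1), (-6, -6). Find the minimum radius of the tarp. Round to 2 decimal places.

6.02

Call the three points A, B, C in the order given.
Side lengths²: AB² = 17, AC² = 145, BC² = 74.
Since AC² = 145 ≥ 74 + 17 = 91, the angle opposite AC is not acute, so the smallest enclosing circle has AC as diameter.
Centre = midpoint of AC = (-2, -1.5), r² = 145/4 = 36.25.
r = √(36.25) ≈ 6.02.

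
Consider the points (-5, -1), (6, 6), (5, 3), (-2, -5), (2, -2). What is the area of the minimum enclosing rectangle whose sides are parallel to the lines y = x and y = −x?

76

In coordinates u = x + y, v = x − y the rectangle is axis-aligned; the map (x,y)→(u,v) scales areas by 2.
u-values: -6, 12, 8, -7, 0; range = 12 − (-7) = 19.
v-values: -4, 0, 2, 3, 4; range = 4 − (-4) = 8.
Area = (19 × 8) / 2 = 76.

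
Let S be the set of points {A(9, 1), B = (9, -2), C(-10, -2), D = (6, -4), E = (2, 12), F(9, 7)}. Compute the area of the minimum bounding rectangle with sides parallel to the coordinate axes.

x ranges over [-10, 9], width 19.
y ranges over [-4, 12], height 16.
Area = 19 × 16 = 304.

304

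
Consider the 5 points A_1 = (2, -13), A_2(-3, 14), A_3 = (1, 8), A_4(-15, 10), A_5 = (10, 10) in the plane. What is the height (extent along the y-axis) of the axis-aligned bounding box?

27

max y = 14, min y = -13, so height = 27.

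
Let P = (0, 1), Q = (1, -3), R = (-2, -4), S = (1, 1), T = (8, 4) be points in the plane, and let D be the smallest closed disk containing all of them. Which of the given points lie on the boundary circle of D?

R, T

A smallest enclosing disk is always determined by at most three of the input points on its boundary.
The farthest pair is R–T with squared distance 164. The circle on this segment as diameter has centre (3, 0) and r² = 164/4 = 41.
Check P: distance² to centre = 10 ≤ 41, so it lies inside.
All remaining points lie in this disk, and no smaller disk contains both endpoints, so this is the minimum enclosing circle.
The points at distance exactly r from the centre are R, T — 2 points.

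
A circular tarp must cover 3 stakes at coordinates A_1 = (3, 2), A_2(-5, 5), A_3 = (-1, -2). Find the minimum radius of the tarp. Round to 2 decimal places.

4.43

Side lengths²: A_1A_2² = 73, A_1A_3² = 32, A_2A_3² = 65.
Since A_1A_2² = 73 < 65 + 32 = 97, the triangle is acute, so the smallest enclosing circle is the circumcircle.
Circumcentre = (-31/22, 53/22), r² = 4745/242.
r = √(4745/242) ≈ 4.43.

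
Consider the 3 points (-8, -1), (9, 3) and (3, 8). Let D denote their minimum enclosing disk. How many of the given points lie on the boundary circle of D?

2

Call the three points A, B, C in the order given.
Side lengths²: AB² = 305, AC² = 202, BC² = 61.
Since AB² = 305 ≥ 202 + 61 = 263, the angle opposite AB is not acute, so the smallest enclosing circle has AB as diameter.
Centre = midpoint of AB = (0.5, 1), r² = 305/4 = 76.25.
The points at distance exactly r from the centre are (-8, -1), (9, 3) — 2 points.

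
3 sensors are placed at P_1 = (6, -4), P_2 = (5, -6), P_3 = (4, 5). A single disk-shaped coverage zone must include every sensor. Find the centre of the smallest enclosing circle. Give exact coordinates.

(4.5, -0.5)

Side lengths²: P_1P_2² = 5, P_1P_3² = 85, P_2P_3² = 122.
Since P_2P_3² = 122 ≥ 85 + 5 = 90, the angle opposite P_2P_3 is not acute, so the smallest enclosing circle has P_2P_3 as diameter.
Centre = midpoint of P_2P_3 = (4.5, -0.5), r² = 122/4 = 30.5.
Centre = (4.5, -0.5).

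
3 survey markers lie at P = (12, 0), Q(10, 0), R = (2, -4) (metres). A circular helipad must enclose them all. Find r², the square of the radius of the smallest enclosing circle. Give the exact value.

29

Side lengths²: PQ² = 4, PR² = 116, QR² = 80.
Since PR² = 116 ≥ 80 + 4 = 84, the angle opposite PR is not acute, so the smallest enclosing circle has PR as diameter.
Centre = midpoint of PR = (7, -2), r² = 116/4 = 29.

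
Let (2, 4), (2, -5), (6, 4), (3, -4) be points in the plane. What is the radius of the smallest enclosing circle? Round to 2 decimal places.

The minimum enclosing circle of a finite set is fixed by two of the points (as a diameter) or three (as a circumcircle).
The farthest pair is (2, -5)–(6, 4) with squared distance 97. The circle on this segment as diameter has centre (4, -0.5) and r² = 97/4 = 24.25.
Check (2, 4): distance² to centre = 24.25 ≤ 24.25, so it lies inside.
All remaining points lie in this disk, and no smaller disk contains both endpoints, so this is the minimum enclosing circle.
r = √(24.25) ≈ 4.92.

4.92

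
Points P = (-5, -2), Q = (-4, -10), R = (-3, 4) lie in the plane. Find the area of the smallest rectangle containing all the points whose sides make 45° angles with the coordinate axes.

In coordinates u = x + y, v = x − y the rectangle is axis-aligned; the map (x,y)→(u,v) scales areas by 2.
u-values: -7, -14, 1; range = 1 − (-14) = 15.
v-values: -3, 6, -7; range = 6 − (-7) = 13.
Area = (15 × 13) / 2 = 97.5.

97.5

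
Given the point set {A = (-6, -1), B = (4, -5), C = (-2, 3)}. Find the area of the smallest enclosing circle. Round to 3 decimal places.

92.965

Side lengths²: AB² = 116, AC² = 32, BC² = 100.
Since AB² = 116 < 100 + 32 = 132, the triangle is acute, so the smallest enclosing circle is the circumcircle.
Circumcentre = (-5/7, -16/7), r² = 1450/49.
Area = π·r² = π·1450/49 ≈ 92.965.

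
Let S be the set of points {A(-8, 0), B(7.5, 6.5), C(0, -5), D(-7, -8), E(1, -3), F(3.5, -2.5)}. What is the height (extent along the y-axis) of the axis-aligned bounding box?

14.5

max y = 6.5, min y = -8, so height = 14.5.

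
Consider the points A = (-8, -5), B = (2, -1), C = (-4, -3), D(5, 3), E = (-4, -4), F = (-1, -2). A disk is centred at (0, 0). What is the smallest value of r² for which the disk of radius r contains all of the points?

The required radius is the distance from (0, 0) to the farthest point.
Squared distances: 89, 5, 25, 34, 32, 5.
Maximum is 89, attained at A.

89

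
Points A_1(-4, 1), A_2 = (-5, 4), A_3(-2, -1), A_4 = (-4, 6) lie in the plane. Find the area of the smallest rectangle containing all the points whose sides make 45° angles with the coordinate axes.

In coordinates u = x + y, v = x − y the rectangle is axis-aligned; the map (x,y)→(u,v) scales areas by 2.
u-values: -3, -1, -3, 2; range = 2 − (-3) = 5.
v-values: -5, -9, -1, -10; range = -1 − (-10) = 9.
Area = (5 × 9) / 2 = 22.5.

22.5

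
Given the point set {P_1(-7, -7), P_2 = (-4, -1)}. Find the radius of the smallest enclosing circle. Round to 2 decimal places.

3.35

The smallest circle enclosing two points has them as diameter endpoints.
Centre = midpoint = (-5.5, -4); r² = |P_1P_2|²/4 = 45/4 = 11.25.
r = √(11.25) ≈ 3.35.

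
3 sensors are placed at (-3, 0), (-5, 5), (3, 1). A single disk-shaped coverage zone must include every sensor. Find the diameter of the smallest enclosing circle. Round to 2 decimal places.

Call the three points A, B, C in the order given.
Side lengths²: AB² = 29, AC² = 37, BC² = 80.
Since BC² = 80 ≥ 37 + 29 = 66, the angle opposite BC is not acute, so the smallest enclosing circle has BC as diameter.
Centre = midpoint of BC = (-1, 3), r² = 80/4 = 20.
Diameter = 2r = 2√20 ≈ 8.94.

8.94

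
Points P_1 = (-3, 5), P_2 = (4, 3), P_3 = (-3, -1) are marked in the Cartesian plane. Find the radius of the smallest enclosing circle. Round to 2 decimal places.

Side lengths²: P_1P_2² = 53, P_1P_3² = 36, P_2P_3² = 65.
Since P_2P_3² = 65 < 53 + 36 = 89, the triangle is acute, so the smallest enclosing circle is the circumcircle.
Circumcentre = (-1/14, 2), r² = 3445/196.
r = √(3445/196) ≈ 4.19.

4.19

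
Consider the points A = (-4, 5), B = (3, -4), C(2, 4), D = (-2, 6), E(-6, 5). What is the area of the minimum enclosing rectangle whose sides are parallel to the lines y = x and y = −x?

63

In coordinates u = x + y, v = x − y the rectangle is axis-aligned; the map (x,y)→(u,v) scales areas by 2.
u-values: 1, -1, 6, 4, -1; range = 6 − (-1) = 7.
v-values: -9, 7, -2, -8, -11; range = 7 − (-11) = 18.
Area = (7 × 18) / 2 = 63.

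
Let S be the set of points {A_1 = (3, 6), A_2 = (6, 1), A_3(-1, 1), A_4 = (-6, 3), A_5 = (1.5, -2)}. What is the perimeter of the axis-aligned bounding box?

40

Width = max x − min x = 6 − (-6) = 12.
Height = max y − min y = 6 − (-2) = 8.
Perimeter = 2(12 + 8) = 40.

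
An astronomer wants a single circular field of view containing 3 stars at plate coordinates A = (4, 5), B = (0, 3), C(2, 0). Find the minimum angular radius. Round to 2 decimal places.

Side lengths²: AB² = 20, AC² = 29, BC² = 13.
Since AC² = 29 < 20 + 13 = 33, the triangle is acute, so the smallest enclosing circle is the circumcircle.
Circumcentre = (2.6875, 2.625), r² = 7.36328125.
r = √(7.36328125) ≈ 2.71.

2.71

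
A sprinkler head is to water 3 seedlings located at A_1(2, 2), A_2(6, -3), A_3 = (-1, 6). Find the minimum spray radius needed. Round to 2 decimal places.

5.70

Side lengths²: A_1A_2² = 41, A_1A_3² = 25, A_2A_3² = 130.
Since A_2A_3² = 130 ≥ 41 + 25 = 66, the angle opposite A_2A_3 is not acute, so the smallest enclosing circle has A_2A_3 as diameter.
Centre = midpoint of A_2A_3 = (2.5, 1.5), r² = 130/4 = 32.5.
r = √(32.5) ≈ 5.70.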